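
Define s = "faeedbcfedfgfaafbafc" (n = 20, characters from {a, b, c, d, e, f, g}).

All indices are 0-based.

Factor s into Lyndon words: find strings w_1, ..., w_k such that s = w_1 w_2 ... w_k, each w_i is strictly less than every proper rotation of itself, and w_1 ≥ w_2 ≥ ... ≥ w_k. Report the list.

emit factor 1: 'f' (i=0, period=1)
emit factor 2: 'aeedbcfedfgf' (i=1, period=12)
emit factor 3: 'aafbafc' (i=13, period=7)

["f", "aeedbcfedfgf", "aafbafc"]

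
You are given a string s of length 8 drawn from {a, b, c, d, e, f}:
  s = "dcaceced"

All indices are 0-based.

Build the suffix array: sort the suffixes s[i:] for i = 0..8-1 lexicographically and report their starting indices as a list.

sorted suffixes:
  #0 SA[0]=2  'aceced'
  #1 SA[1]=1  'caceced'
  #2 SA[2]=3  'ceced'
  #3 SA[3]=5  'ced'
  #4 SA[4]=7  'd'
  #5 SA[5]=0  'dcaceced'
  #6 SA[6]=4  'eced'
  #7 SA[7]=6  'ed'

[2, 1, 3, 5, 7, 0, 4, 6]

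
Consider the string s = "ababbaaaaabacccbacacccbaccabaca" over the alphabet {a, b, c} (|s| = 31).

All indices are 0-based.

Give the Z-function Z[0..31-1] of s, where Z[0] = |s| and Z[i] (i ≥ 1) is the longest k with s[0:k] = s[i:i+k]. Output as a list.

Z[0]=31
i=1: outside box; Z[1]=0
i=2: outside box; Z[2]=2 scan→box=[2,4)
i=3: min(r-i=1, Z[1]=0)=0; Z[3]=0
i=4: outside box; Z[4]=0
i=5: outside box; Z[5]=1 scan→box=[5,6)
i=6: outside box; Z[6]=1 scan→box=[6,7)
i=7: outside box; Z[7]=1 scan→box=[7,8)
i=8: outside box; Z[8]=1 scan→box=[8,9)
i=9: outside box; Z[9]=3 scan→box=[9,12)
i=10: min(r-i=2, Z[1]=0)=0; Z[10]=0
i=11: min(r-i=1, Z[2]=2)=1; Z[11]=1
i=12: outside box; Z[12]=0
i=13: outside box; Z[13]=0
i=14: outside box; Z[14]=0
i=15: outside box; Z[15]=0
i=16: outside box; Z[16]=1 scan→box=[16,17)
i=17: outside box; Z[17]=0
i=18: outside box; Z[18]=1 scan→box=[18,19)
i=19: outside box; Z[19]=0
i=20: outside box; Z[20]=0
i=21: outside box; Z[21]=0
i=22: outside box; Z[22]=0
i=23: outside box; Z[23]=1 scan→box=[23,24)
i=24: outside box; Z[24]=0
i=25: outside box; Z[25]=0
i=26: outside box; Z[26]=3 scan→box=[26,29)
i=27: min(r-i=2, Z[1]=0)=0; Z[27]=0
i=28: min(r-i=1, Z[2]=2)=1; Z[28]=1
i=29: outside box; Z[29]=0
i=30: outside box; Z[30]=1 scan→box=[30,31)

[31, 0, 2, 0, 0, 1, 1, 1, 1, 3, 0, 1, 0, 0, 0, 0, 1, 0, 1, 0, 0, 0, 0, 1, 0, 0, 3, 0, 1, 0, 1]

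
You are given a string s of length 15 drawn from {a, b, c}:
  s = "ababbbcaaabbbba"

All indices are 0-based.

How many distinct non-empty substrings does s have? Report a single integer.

sorted suffixes:
  #0 SA[0]=14  'a'
  #1 SA[1]=7  'aaabbbba'
  #2 SA[2]=8  'aabbbba'
  #3 SA[3]=0  'ababbbcaaabbbba'
  #4 SA[4]=9  'abbbba'
  #5 SA[5]=2  'abbbcaaabbbba'
  #6 SA[6]=13  'ba'
  #7 SA[7]=1  'babbbcaaabbbba'
  #8 SA[8]=12  'bba'
  #9 SA[9]=11  'bbba'
  #10 SA[10]=10  'bbbba'
  #11 SA[11]=3  'bbbcaaabbbba'
  #12 SA[12]=4  'bbcaaabbbba'
  #13 SA[13]=5  'bcaaabbbba'
  #14 SA[14]=6  'caaabbbba'

SA = [14, 7, 8, 0, 9, 2, 13, 1, 12, 11, 10, 3, 4, 5, 6]
[i] adj suffixes → lcp
  [1] 14/7 → 1 ('a')
  [2] 7/8 → 2 ('aa')
  [3] 8/0 → 1 ('a')
  [4] 0/9 → 2 ('ab')
  [5] 9/2 → 4 ('abbb')
  [6] 2/13 → 0 ('')
  [7] 13/1 → 2 ('ba')
  [8] 1/12 → 1 ('b')
  [9] 12/11 → 2 ('bb')
  [10] 11/10 → 3 ('bbb')
  [11] 10/3 → 3 ('bbb')
  [12] 3/4 → 2 ('bb')
  [13] 4/5 → 1 ('b')
  [14] 5/6 → 0 ('')

n(n+1)/2 = 15·16/2 = 120
Σ LCP = 0 + 1 + 2 + 1 + 2 + 4 + 0 + 2 + 1 + 2 + 3 + 3 + 2 + 1 + 0 = 24
distinct = 120 − 24 = 96

96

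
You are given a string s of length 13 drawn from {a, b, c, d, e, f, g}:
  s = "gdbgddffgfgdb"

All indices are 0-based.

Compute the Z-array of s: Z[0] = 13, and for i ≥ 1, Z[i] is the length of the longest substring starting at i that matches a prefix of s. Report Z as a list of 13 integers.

[13, 0, 0, 2, 0, 0, 0, 0, 1, 0, 3, 0, 0]

Z[0]=13
i=1: outside box; Z[1]=0
i=2: outside box; Z[2]=0
i=3: outside box; Z[3]=2 extend→box=[3,5)
i=4: min(r-i=1, Z[1]=0)=0; Z[4]=0
i=5: outside box; Z[5]=0
i=6: outside box; Z[6]=0
i=7: outside box; Z[7]=0
i=8: outside box; Z[8]=1 extend→box=[8,9)
i=9: outside box; Z[9]=0
i=10: outside box; Z[10]=3 extend→box=[10,13)
i=11: min(r-i=2, Z[1]=0)=0; Z[11]=0
i=12: min(r-i=1, Z[2]=0)=0; Z[12]=0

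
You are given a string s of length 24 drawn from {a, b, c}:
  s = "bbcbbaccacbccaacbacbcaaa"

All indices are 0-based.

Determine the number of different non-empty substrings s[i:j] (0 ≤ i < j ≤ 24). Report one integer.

sorted suffixes:
  #0 SA[0]=23  'a'
  #1 SA[1]=22  'aa'
  #2 SA[2]=21  'aaa'
  #3 SA[3]=13  'aacbacbcaaa'
  #4 SA[4]=14  'acbacbcaaa'
  #5 SA[5]=17  'acbcaaa'
  #6 SA[6]=8  'acbccaacbacbcaaa'
  #7 SA[7]=5  'accacbccaacbacbcaaa'
  #8 SA[8]=16  'bacbcaaa'
  #9 SA[9]=4  'baccacbccaacbacbcaaa'
  #10 SA[10]=3  'bbaccacbccaacbacbcaaa'
  #11 SA[11]=0  'bbcbbaccacbccaacbacbcaaa'
  #12 SA[12]=19  'bcaaa'
  #13 SA[13]=1  'bcbbaccacbccaacbacbcaaa'
  #14 SA[14]=10  'bccaacbacbcaaa'
  #15 SA[15]=20  'caaa'
  #16 SA[16]=12  'caacbacbcaaa'
  #17 SA[17]=7  'cacbccaacbacbcaaa'
  #18 SA[18]=15  'cbacbcaaa'
  #19 SA[19]=2  'cbbaccacbccaacbacbcaaa'
  #20 SA[20]=18  'cbcaaa'
  #21 SA[21]=9  'cbccaacbacbcaaa'
  #22 SA[22]=11  'ccaacbacbcaaa'
  #23 SA[23]=6  'ccacbccaacbacbcaaa'

SA = [23, 22, 21, 13, 14, 17, 8, 5, 16, 4, 3, 0, 19, 1, 10, 20, 12, 7, 15, 2, 18, 9, 11, 6]
i: (SA[i-1],SA[i]) lcp shared
  1: (23,22) 1 'a'
  2: (22,21) 2 'aa'
  3: (21,13) 2 'aa'
  4: (13,14) 1 'a'
  5: (14,17) 3 'acb'
  6: (17,8) 4 'acbc'
  7: (8,5) 2 'ac'
  8: (5,16) 0 ''
  9: (16,4) 3 'bac'
  10: (4,3) 1 'b'
  11: (3,0) 2 'bb'
  12: (0,19) 1 'b'
  13: (19,1) 2 'bc'
  14: (1,10) 2 'bc'
  15: (10,20) 0 ''
  16: (20,12) 3 'caa'
  17: (12,7) 2 'ca'
  18: (7,15) 1 'c'
  19: (15,2) 2 'cb'
  20: (2,18) 2 'cb'
  21: (18,9) 3 'cbc'
  22: (9,11) 1 'c'
  23: (11,6) 3 'cca'

n(n+1)/2 = 24·25/2 = 300
Σ LCP = 0 + 1 + 2 + 2 + 1 + 3 + 4 + 2 + 0 + 3 + 1 + 2 + 1 + 2 + 2 + 0 + 3 + 2 + 1 + 2 + 2 + 3 + 1 + 3 = 43
distinct = 300 − 43 = 257

257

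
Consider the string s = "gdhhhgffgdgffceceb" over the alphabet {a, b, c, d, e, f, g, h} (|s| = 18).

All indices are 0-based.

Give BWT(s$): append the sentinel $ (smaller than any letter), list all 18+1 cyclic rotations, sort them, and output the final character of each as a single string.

beefggccfggff$dhhhd

rank  rotation             last
    0  $gdhhhgffgdgffceceb  b
    1  b$gdhhhgffgdgffcece  e
    2  ceb$gdhhhgffgdgffce  e
    3  ceceb$gdhhhgffgdgff  f
    4  dgffceceb$gdhhhgffg  g
    5  dhhhgffgdgffceceb$g  g
    6  eb$gdhhhgffgdgffcec  c
    7  eceb$gdhhhgffgdgffc  c
    8  fceceb$gdhhhgffgdgf  f
    9  ffceceb$gdhhhgffgdg  g
   10  ffgdgffceceb$gdhhhg  g
   11  fgdgffceceb$gdhhhgf  f
   12  gdgffceceb$gdhhhgff  f
   13  gdhhhgffgdgffceceb$  $
   14  gffceceb$gdhhhgffgd  d
   15  gffgdgffceceb$gdhhh  h
   16  hgffgdgffceceb$gdhh  h
   17  hhgffgdgffceceb$gdh  h
   18  hhhgffgdgffceceb$gd  d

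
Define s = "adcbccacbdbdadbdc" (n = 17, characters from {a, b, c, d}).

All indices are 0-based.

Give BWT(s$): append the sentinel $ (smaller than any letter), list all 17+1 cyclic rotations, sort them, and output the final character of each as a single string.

rank  rotation            last
    0  $adcbccacbdbdadbdc  c
    1  acbdbdadbdc$adcbcc  c
    2  adbdc$adcbccacbdbd  d
    3  adcbccacbdbdadbdc$  $
    4  bccacbdbdadbdc$adc  c
    5  bdadbdc$adcbccacbd  d
    6  bdbdadbdc$adcbccac  c
    7  bdc$adcbccacbdbdad  d
    8  c$adcbccacbdbdadbd  d
    9  cacbdbdadbdc$adcbc  c
   10  cbccacbdbdadbdc$ad  d
   11  cbdbdadbdc$adcbcca  a
   12  ccacbdbdadbdc$adcb  b
   13  dadbdc$adcbccacbdb  b
   14  dbdadbdc$adcbccacb  b
   15  dbdc$adcbccacbdbda  a
   16  dc$adcbccacbdbdadb  b
   17  dcbccacbdbdadbdc$a  a

ccd$cdcddcdabbbaba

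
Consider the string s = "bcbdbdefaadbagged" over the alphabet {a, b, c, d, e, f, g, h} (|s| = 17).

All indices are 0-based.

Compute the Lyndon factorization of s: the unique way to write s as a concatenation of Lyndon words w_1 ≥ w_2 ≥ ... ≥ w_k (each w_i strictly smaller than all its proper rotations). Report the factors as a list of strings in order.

["bcbdbdef", "aadbagged"]

emit factor 1: 'bcbdbdef' (i=0, period=8)
emit factor 2: 'aadbagged' (i=8, period=9)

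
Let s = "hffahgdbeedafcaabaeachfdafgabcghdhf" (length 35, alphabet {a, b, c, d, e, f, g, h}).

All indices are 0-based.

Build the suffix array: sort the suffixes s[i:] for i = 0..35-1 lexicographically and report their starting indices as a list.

sorted suffixes:
  #0 SA[0]=14  'aabaeachfdafgabcghdhf'
  #1 SA[1]=15  'abaeachfdafgabcghdhf'
  #2 SA[2]=27  'abcghdhf'
  #3 SA[3]=19  'achfdafgabcghdhf'
  #4 SA[4]=17  'aeachfdafgabcghdhf'
  #5 SA[5]=11  'afcaabaeachfdafgabcghdhf'
  #6 SA[6]=24  'afgabcghdhf'
  #7 SA[7]=3  'ahgdbeedafcaabaeachfdafgabcghdhf'
  #8 SA[8]=16  'baeachfdafgabcghdhf'
  #9 SA[9]=28  'bcghdhf'
  #10 SA[10]=7  'beedafcaabaeachfdafgabcghdhf'
  #11 SA[11]=13  'caabaeachfdafgabcghdhf'
  #12 SA[12]=29  'cghdhf'
  #13 SA[13]=20  'chfdafgabcghdhf'
  #14 SA[14]=10  'dafcaabaeachfdafgabcghdhf'
  #15 SA[15]=23  'dafgabcghdhf'
  #16 SA[16]=6  'dbeedafcaabaeachfdafgabcghdhf'
  #17 SA[17]=32  'dhf'
  #18 SA[18]=18  'eachfdafgabcghdhf'
  #19 SA[19]=9  'edafcaabaeachfdafgabcghdhf'
  #20 SA[20]=8  'eedafcaabaeachfdafgabcghdhf'
  #21 SA[21]=34  'f'
  #22 SA[22]=2  'fahgdbeedafcaabaeachfdafgabcghdhf'
  #23 SA[23]=12  'fcaabaeachfdafgabcghdhf'
  #24 SA[24]=22  'fdafgabcghdhf'
  #25 SA[25]=1  'ffahgdbeedafcaabaeachfdafgabcghdhf'
  #26 SA[26]=25  'fgabcghdhf'
  #27 SA[27]=26  'gabcghdhf'
  #28 SA[28]=5  'gdbeedafcaabaeachfdafgabcghdhf'
  #29 SA[29]=30  'ghdhf'
  #30 SA[30]=31  'hdhf'
  #31 SA[31]=33  'hf'
  #32 SA[32]=21  'hfdafgabcghdhf'
  #33 SA[33]=0  'hffahgdbeedafcaabaeachfdafgabcghdhf'
  #34 SA[34]=4  'hgdbeedafcaabaeachfdafgabcghdhf'

[14, 15, 27, 19, 17, 11, 24, 3, 16, 28, 7, 13, 29, 20, 10, 23, 6, 32, 18, 9, 8, 34, 2, 12, 22, 1, 25, 26, 5, 30, 31, 33, 21, 0, 4]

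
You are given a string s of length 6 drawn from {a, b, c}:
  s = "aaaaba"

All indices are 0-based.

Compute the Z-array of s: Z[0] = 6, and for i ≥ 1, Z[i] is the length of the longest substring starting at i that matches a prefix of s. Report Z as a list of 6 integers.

Z[0]=6
i=1: i≥r, start 0; Z[1]=3 extend→box=[1,4)
i=2: min(r-i=2, Z[1]=3)=2; Z[2]=2
i=3: min(r-i=1, Z[2]=2)=1; Z[3]=1
i=4: i≥r, start 0; Z[4]=0
i=5: i≥r, start 0; Z[5]=1 extend→box=[5,6)

[6, 3, 2, 1, 0, 1]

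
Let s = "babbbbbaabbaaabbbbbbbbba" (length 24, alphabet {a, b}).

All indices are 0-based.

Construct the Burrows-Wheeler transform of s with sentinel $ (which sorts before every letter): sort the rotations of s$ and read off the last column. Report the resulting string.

abbbaababbb$babbbbbbabbba

rank  rotation                   last
    0  $babbbbbaabbaaabbbbbbbbba  a
    1  a$babbbbbaabbaaabbbbbbbbb  b
    2  aaabbbbbbbbba$babbbbbaabb  b
    3  aabbaaabbbbbbbbba$babbbbb  b
    4  aabbbbbbbbba$babbbbbaabba  a
    5  abbaaabbbbbbbbba$babbbbba  a
    6  abbbbbaabbaaabbbbbbbbba$b  b
    7  abbbbbbbbba$babbbbbaabbaa  a
    8  ba$babbbbbaabbaaabbbbbbbb  b
    9  baaabbbbbbbbba$babbbbbaab  b
   10  baabbaaabbbbbbbbba$babbbb  b
   11  babbbbbaabbaaabbbbbbbbba$  $
   12  bba$babbbbbaabbaaabbbbbbb  b
   13  bbaaabbbbbbbbba$babbbbbaa  a
   14  bbaabbaaabbbbbbbbba$babbb  b
   15  bbba$babbbbbaabbaaabbbbbb  b
   16  bbbaabbaaabbbbbbbbba$babb  b
   17  bbbba$babbbbbaabbaaabbbbb  b
   18  bbbbaabbaaabbbbbbbbba$bab  b
   19  bbbbba$babbbbbaabbaaabbbb  b
   20  bbbbbaabbaaabbbbbbbbba$ba  a
   21  bbbbbba$babbbbbaabbaaabbb  b
   22  bbbbbbba$babbbbbaabbaaabb  b
   23  bbbbbbbba$babbbbbaabbaaab  b
   24  bbbbbbbbba$babbbbbaabbaaa  a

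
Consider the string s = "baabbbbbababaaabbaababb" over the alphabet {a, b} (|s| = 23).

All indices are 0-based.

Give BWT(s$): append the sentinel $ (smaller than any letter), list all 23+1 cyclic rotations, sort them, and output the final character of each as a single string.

rank  rotation                  last
    0  $baabbbbbababaaabbaababb  b
    1  aaabbaababb$baabbbbbabab  b
    2  aababb$baabbbbbababaaabb  b
    3  aabbaababb$baabbbbbababa  a
    4  aabbbbbababaaabbaababb$b  b
    5  abaaabbaababb$baabbbbbab  b
    6  ababaaabbaababb$baabbbbb  b
    7  ababb$baabbbbbababaaabba  a
    8  abb$baabbbbbababaaabbaab  b
    9  abbaababb$baabbbbbababaa  a
   10  abbbbbababaaabbaababb$ba  a
   11  b$baabbbbbababaaabbaabab  b
   12  baaabbaababb$baabbbbbaba  a
   13  baababb$baabbbbbababaaab  b
   14  baabbbbbababaaabbaababb$  $
   15  babaaabbaababb$baabbbbba  a
   16  bababaaabbaababb$baabbbb  b
   17  babb$baabbbbbababaaabbaa  a
   18  bb$baabbbbbababaaabbaaba  a
   19  bbaababb$baabbbbbababaaa  a
   20  bbababaaabbaababb$baabbb  b
   21  bbbababaaabbaababb$baabb  b
   22  bbbbababaaabbaababb$baab  b
   23  bbbbbababaaabbaababb$baa  a

bbbabbbabaabab$abaaabbba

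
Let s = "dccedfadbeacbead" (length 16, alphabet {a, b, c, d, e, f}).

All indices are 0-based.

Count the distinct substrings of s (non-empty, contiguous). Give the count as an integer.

122

rank | idx | suffix
   0 |  10 | acbead
   1 |  14 | ad
   2 |   6 | adbeacbead
   3 |   8 | beacbead
   4 |  12 | bead
   5 |  11 | cbead
   6 |   1 | ccedfadbeacbead
   7 |   2 | cedfadbeacbead
   8 |  15 | d
   9 |   7 | dbeacbead
  10 |   0 | dccedfadbeacbead
  11 |   4 | dfadbeacbead
  12 |   9 | eacbead
  13 |  13 | ead
  14 |   3 | edfadbeacbead
  15 |   5 | fadbeacbead

SA = [10, 14, 6, 8, 12, 11, 1, 2, 15, 7, 0, 4, 9, 13, 3, 5]
rank  pair      lcp
   1  s[10:],s[14:]  1  'a'
   2  s[14:],s[6:]  2  'ad'
   3  s[6:],s[8:]  0  ''
   4  s[8:],s[12:]  3  'bea'
   5  s[12:],s[11:]  0  ''
   6  s[11:],s[1:]  1  'c'
   7  s[1:],s[2:]  1  'c'
   8  s[2:],s[15:]  0  ''
   9  s[15:],s[7:]  1  'd'
  10  s[7:],s[0:]  1  'd'
  11  s[0:],s[4:]  1  'd'
  12  s[4:],s[9:]  0  ''
  13  s[9:],s[13:]  2  'ea'
  14  s[13:],s[3:]  1  'e'
  15  s[3:],s[5:]  0  ''

n(n+1)/2 = 16·17/2 = 136
Σ LCP = 0 + 1 + 2 + 0 + 3 + 0 + 1 + 1 + 0 + 1 + 1 + 1 + 0 + 2 + 1 + 0 = 14
distinct = 136 − 14 = 122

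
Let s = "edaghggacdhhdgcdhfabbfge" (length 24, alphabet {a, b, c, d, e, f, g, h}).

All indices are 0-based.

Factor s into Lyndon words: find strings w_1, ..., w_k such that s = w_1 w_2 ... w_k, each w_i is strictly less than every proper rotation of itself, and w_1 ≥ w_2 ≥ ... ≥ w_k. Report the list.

emit factor 1: 'e' (i=0, period=1)
emit factor 2: 'd' (i=1, period=1)
emit factor 3: 'aghgg' (i=2, period=5)
emit factor 4: 'acdhhdgcdhf' (i=7, period=11)
emit factor 5: 'abbfge' (i=18, period=6)

["e", "d", "aghgg", "acdhhdgcdhf", "abbfge"]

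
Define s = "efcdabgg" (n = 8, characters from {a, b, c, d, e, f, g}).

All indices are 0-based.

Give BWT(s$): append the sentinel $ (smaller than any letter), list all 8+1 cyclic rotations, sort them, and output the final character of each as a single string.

gdafc$egb

rank  rotation   last
    0  $efcdabgg  g
    1  abgg$efcd  d
    2  bgg$efcda  a
    3  cdabgg$ef  f
    4  dabgg$efc  c
    5  efcdabgg$  $
    6  fcdabgg$e  e
    7  g$efcdabg  g
    8  gg$efcdab  b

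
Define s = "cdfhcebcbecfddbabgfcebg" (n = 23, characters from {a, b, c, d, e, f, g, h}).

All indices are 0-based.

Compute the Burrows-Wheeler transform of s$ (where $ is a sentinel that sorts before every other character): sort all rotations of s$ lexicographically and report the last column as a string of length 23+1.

gbdeceab$hfedfcccbgcdbbf

rank  rotation                  last
    0  $cdfhcebcbecfddbabgfcebg  g
    1  abgfcebg$cdfhcebcbecfddb  b
    2  babgfcebg$cdfhcebcbecfdd  d
    3  bcbecfddbabgfcebg$cdfhce  e
    4  becfddbabgfcebg$cdfhcebc  c
    5  bg$cdfhcebcbecfddbabgfce  e
    6  bgfcebg$cdfhcebcbecfddba  a
    7  cbecfddbabgfcebg$cdfhceb  b
    8  cdfhcebcbecfddbabgfcebg$  $
    9  cebcbecfddbabgfcebg$cdfh  h
   10  cebg$cdfhcebcbecfddbabgf  f
   11  cfddbabgfcebg$cdfhcebcbe  e
   12  dbabgfcebg$cdfhcebcbecfd  d
   13  ddbabgfcebg$cdfhcebcbecf  f
   14  dfhcebcbecfddbabgfcebg$c  c
   15  ebcbecfddbabgfcebg$cdfhc  c
   16  ebg$cdfhcebcbecfddbabgfc  c
   17  ecfddbabgfcebg$cdfhcebcb  b
   18  fcebg$cdfhcebcbecfddbabg  g
   19  fddbabgfcebg$cdfhcebcbec  c
   20  fhcebcbecfddbabgfcebg$cd  d
   21  g$cdfhcebcbecfddbabgfceb  b
   22  gfcebg$cdfhcebcbecfddbab  b
   23  hcebcbecfddbabgfcebg$cdf  f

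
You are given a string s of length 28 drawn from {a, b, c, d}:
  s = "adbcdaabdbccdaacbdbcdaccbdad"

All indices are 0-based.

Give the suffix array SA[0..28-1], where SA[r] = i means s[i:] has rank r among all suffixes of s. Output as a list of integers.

rank | idx | suffix
   0 |   5 | aabdbccdaacbdbcdaccbdad
   1 |  13 | aacbdbcdaccbdad
   2 |   6 | abdbccdaacbdbcdaccbdad
   3 |  14 | acbdbcdaccbdad
   4 |  21 | accbdad
   5 |  26 | ad
   6 |   0 | adbcdaabdbccdaacbdbcdaccbdad
   7 |   9 | bccdaacbdbcdaccbdad
   8 |   2 | bcdaabdbccdaacbdbcdaccbdad
   9 |  18 | bcdaccbdad
  10 |  24 | bdad
  11 |   7 | bdbccdaacbdbcdaccbdad
  12 |  16 | bdbcdaccbdad
  13 |  23 | cbdad
  14 |  15 | cbdbcdaccbdad
  15 |  22 | ccbdad
  16 |  10 | ccdaacbdbcdaccbdad
  17 |   3 | cdaabdbccdaacbdbcdaccbdad
  18 |  11 | cdaacbdbcdaccbdad
  19 |  19 | cdaccbdad
  20 |  27 | d
  21 |   4 | daabdbccdaacbdbcdaccbdad
  22 |  12 | daacbdbcdaccbdad
  23 |  20 | daccbdad
  24 |  25 | dad
  25 |   8 | dbccdaacbdbcdaccbdad
  26 |   1 | dbcdaabdbccdaacbdbcdaccbdad
  27 |  17 | dbcdaccbdad

[5, 13, 6, 14, 21, 26, 0, 9, 2, 18, 24, 7, 16, 23, 15, 22, 10, 3, 11, 19, 27, 4, 12, 20, 25, 8, 1, 17]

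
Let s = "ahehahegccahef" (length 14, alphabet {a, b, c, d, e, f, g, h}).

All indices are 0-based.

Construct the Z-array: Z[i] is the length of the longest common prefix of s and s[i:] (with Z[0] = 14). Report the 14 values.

Z[0]=14
i=1: fresh scan; Z[1]=0
i=2: fresh scan; Z[2]=0
i=3: fresh scan; Z[3]=0
i=4: fresh scan; Z[4]=3 extend→box=[4,7)
i=5: min(r-i=2, Z[1]=0)=0; Z[5]=0
i=6: min(r-i=1, Z[2]=0)=0; Z[6]=0
i=7: fresh scan; Z[7]=0
i=8: fresh scan; Z[8]=0
i=9: fresh scan; Z[9]=0
i=10: fresh scan; Z[10]=3 extend→box=[10,13)
i=11: min(r-i=2, Z[1]=0)=0; Z[11]=0
i=12: min(r-i=1, Z[2]=0)=0; Z[12]=0
i=13: fresh scan; Z[13]=0

[14, 0, 0, 0, 3, 0, 0, 0, 0, 0, 3, 0, 0, 0]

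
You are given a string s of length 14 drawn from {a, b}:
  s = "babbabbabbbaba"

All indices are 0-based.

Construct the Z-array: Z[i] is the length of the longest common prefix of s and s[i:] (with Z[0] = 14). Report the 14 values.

Z[0]=14
i=1: fresh scan; Z[1]=0
i=2: fresh scan; Z[2]=1 grow→box=[2,3)
i=3: fresh scan; Z[3]=7 grow→box=[3,10)
i=4: min(r-i=6, Z[1]=0)=0; Z[4]=0
i=5: min(r-i=5, Z[2]=1)=1; Z[5]=1
i=6: min(r-i=4, Z[3]=7)=4; Z[6]=4
i=7: min(r-i=3, Z[4]=0)=0; Z[7]=0
i=8: min(r-i=2, Z[5]=1)=1; Z[8]=1
i=9: min(r-i=1, Z[6]=4)=1; Z[9]=1
i=10: fresh scan; Z[10]=3 grow→box=[10,13)
i=11: min(r-i=2, Z[1]=0)=0; Z[11]=0
i=12: min(r-i=1, Z[2]=1)=1; Z[12]=2 grow→box=[12,14)
i=13: min(r-i=1, Z[1]=0)=0; Z[13]=0

[14, 0, 1, 7, 0, 1, 4, 0, 1, 1, 3, 0, 2, 0]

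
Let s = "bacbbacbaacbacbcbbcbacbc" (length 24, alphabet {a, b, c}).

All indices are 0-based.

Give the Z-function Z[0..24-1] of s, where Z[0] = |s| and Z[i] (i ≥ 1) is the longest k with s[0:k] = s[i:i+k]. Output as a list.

Z[0]=24
i=1: i≥r, start 0; Z[1]=0
i=2: i≥r, start 0; Z[2]=0
i=3: i≥r, start 0; Z[3]=1 grow→box=[3,4)
i=4: i≥r, start 0; Z[4]=4 grow→box=[4,8)
i=5: min(r-i=3, Z[1]=0)=0; Z[5]=0
i=6: min(r-i=2, Z[2]=0)=0; Z[6]=0
i=7: min(r-i=1, Z[3]=1)=1; Z[7]=2 grow→box=[7,9)
i=8: min(r-i=1, Z[1]=0)=0; Z[8]=0
i=9: i≥r, start 0; Z[9]=0
i=10: i≥r, start 0; Z[10]=0
i=11: i≥r, start 0; Z[11]=4 grow→box=[11,15)
i=12: min(r-i=3, Z[1]=0)=0; Z[12]=0
i=13: min(r-i=2, Z[2]=0)=0; Z[13]=0
i=14: min(r-i=1, Z[3]=1)=1; Z[14]=1
i=15: i≥r, start 0; Z[15]=0
i=16: i≥r, start 0; Z[16]=1 grow→box=[16,17)
i=17: i≥r, start 0; Z[17]=1 grow→box=[17,18)
i=18: i≥r, start 0; Z[18]=0
i=19: i≥r, start 0; Z[19]=4 grow→box=[19,23)
i=20: min(r-i=3, Z[1]=0)=0; Z[20]=0
i=21: min(r-i=2, Z[2]=0)=0; Z[21]=0
i=22: min(r-i=1, Z[3]=1)=1; Z[22]=1
i=23: i≥r, start 0; Z[23]=0

[24, 0, 0, 1, 4, 0, 0, 2, 0, 0, 0, 4, 0, 0, 1, 0, 1, 1, 0, 4, 0, 0, 1, 0]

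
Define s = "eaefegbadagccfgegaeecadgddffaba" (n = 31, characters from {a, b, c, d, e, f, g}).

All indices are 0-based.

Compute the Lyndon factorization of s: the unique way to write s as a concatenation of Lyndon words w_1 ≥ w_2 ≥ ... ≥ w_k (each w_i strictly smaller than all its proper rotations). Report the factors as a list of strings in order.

["e", "aefegb", "adagccfgegaeecadgddff", "ab", "a"]

emit factor 1: 'e' (i=0, period=1)
emit factor 2: 'aefegb' (i=1, period=6)
emit factor 3: 'adagccfgegaeecadgddff' (i=7, period=21)
emit factor 4: 'ab' (i=28, period=2)
emit factor 5: 'a' (i=30, period=1)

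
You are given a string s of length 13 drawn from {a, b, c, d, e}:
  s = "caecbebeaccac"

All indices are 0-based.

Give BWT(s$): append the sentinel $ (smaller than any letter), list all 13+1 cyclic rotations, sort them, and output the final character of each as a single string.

rank  rotation        last
    0  $caecbebeaccac  c
    1  ac$caecbebeacc  c
    2  accac$caecbebe  e
    3  aecbebeaccac$c  c
    4  beaccac$caecbe  e
    5  bebeaccac$caec  c
    6  c$caecbebeacca  a
    7  cac$caecbebeac  c
    8  caecbebeaccac$  $
    9  cbebeaccac$cae  e
   10  ccac$caecbebea  a
   11  eaccac$caecbeb  b
   12  ebeaccac$caecb  b
   13  ecbebeaccac$ca  a

ccececac$eabba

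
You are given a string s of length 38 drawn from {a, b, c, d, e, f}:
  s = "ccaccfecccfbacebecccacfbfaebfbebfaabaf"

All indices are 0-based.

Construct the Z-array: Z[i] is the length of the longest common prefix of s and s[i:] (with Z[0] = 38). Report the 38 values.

[38, 1, 0, 2, 1, 0, 0, 2, 2, 1, 0, 0, 0, 1, 0, 0, 0, 2, 4, 1, 0, 1, 0, 0, 0, 0, 0, 0, 0, 0, 0, 0, 0, 0, 0, 0, 0, 0]

Z[0]=38
i=1: outside box; Z[1]=1 scan→box=[1,2)
i=2: outside box; Z[2]=0
i=3: outside box; Z[3]=2 scan→box=[3,5)
i=4: min(r-i=1, Z[1]=1)=1; Z[4]=1
i=5: outside box; Z[5]=0
i=6: outside box; Z[6]=0
i=7: outside box; Z[7]=2 scan→box=[7,9)
i=8: min(r-i=1, Z[1]=1)=1; Z[8]=2 scan→box=[8,10)
i=9: min(r-i=1, Z[1]=1)=1; Z[9]=1
i=10: outside box; Z[10]=0
i=11: outside box; Z[11]=0
i=12: outside box; Z[12]=0
i=13: outside box; Z[13]=1 scan→box=[13,14)
i=14: outside box; Z[14]=0
i=15: outside box; Z[15]=0
i=16: outside box; Z[16]=0
i=17: outside box; Z[17]=2 scan→box=[17,19)
i=18: min(r-i=1, Z[1]=1)=1; Z[18]=4 scan→box=[18,22)
i=19: min(r-i=3, Z[1]=1)=1; Z[19]=1
i=20: min(r-i=2, Z[2]=0)=0; Z[20]=0
i=21: min(r-i=1, Z[3]=2)=1; Z[21]=1
i=22: outside box; Z[22]=0
i=23: outside box; Z[23]=0
i=24: outside box; Z[24]=0
i=25: outside box; Z[25]=0
i=26: outside box; Z[26]=0
i=27: outside box; Z[27]=0
i=28: outside box; Z[28]=0
i=29: outside box; Z[29]=0
i=30: outside box; Z[30]=0
i=31: outside box; Z[31]=0
i=32: outside box; Z[32]=0
i=33: outside box; Z[33]=0
i=34: outside box; Z[34]=0
i=35: outside box; Z[35]=0
i=36: outside box; Z[36]=0
i=37: outside box; Z[37]=0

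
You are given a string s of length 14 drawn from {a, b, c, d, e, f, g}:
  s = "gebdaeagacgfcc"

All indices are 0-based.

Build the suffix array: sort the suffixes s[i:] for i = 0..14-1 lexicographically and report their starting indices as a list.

sorted suffixes:
  #0 SA[0]=8  'acgfcc'
  #1 SA[1]=4  'aeagacgfcc'
  #2 SA[2]=6  'agacgfcc'
  #3 SA[3]=2  'bdaeagacgfcc'
  #4 SA[4]=13  'c'
  #5 SA[5]=12  'cc'
  #6 SA[6]=9  'cgfcc'
  #7 SA[7]=3  'daeagacgfcc'
  #8 SA[8]=5  'eagacgfcc'
  #9 SA[9]=1  'ebdaeagacgfcc'
  #10 SA[10]=11  'fcc'
  #11 SA[11]=7  'gacgfcc'
  #12 SA[12]=0  'gebdaeagacgfcc'
  #13 SA[13]=10  'gfcc'

[8, 4, 6, 2, 13, 12, 9, 3, 5, 1, 11, 7, 0, 10]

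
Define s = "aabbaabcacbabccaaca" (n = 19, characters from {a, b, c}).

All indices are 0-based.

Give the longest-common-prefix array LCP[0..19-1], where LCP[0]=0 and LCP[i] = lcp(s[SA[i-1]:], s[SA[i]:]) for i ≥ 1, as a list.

[0, 1, 3, 2, 1, 2, 3, 1, 2, 0, 2, 1, 1, 2, 0, 2, 2, 1, 1]

sorted suffixes:
  #0 SA[0]=18  'a'
  #1 SA[1]=0  'aabbaabcacbabccaaca'
  #2 SA[2]=4  'aabcacbabccaaca'
  #3 SA[3]=15  'aaca'
  #4 SA[4]=1  'abbaabcacbabccaaca'
  #5 SA[5]=5  'abcacbabccaaca'
  #6 SA[6]=11  'abccaaca'
  #7 SA[7]=16  'aca'
  #8 SA[8]=8  'acbabccaaca'
  #9 SA[9]=3  'baabcacbabccaaca'
  #10 SA[10]=10  'babccaaca'
  #11 SA[11]=2  'bbaabcacbabccaaca'
  #12 SA[12]=6  'bcacbabccaaca'
  #13 SA[13]=12  'bccaaca'
  #14 SA[14]=17  'ca'
  #15 SA[15]=14  'caaca'
  #16 SA[16]=7  'cacbabccaaca'
  #17 SA[17]=9  'cbabccaaca'
  #18 SA[18]=13  'ccaaca'

SA = [18, 0, 4, 15, 1, 5, 11, 16, 8, 3, 10, 2, 6, 12, 17, 14, 7, 9, 13]
rank  pair      lcp
   1  s[18:],s[0:]  1  'a'
   2  s[0:],s[4:]  3  'aab'
   3  s[4:],s[15:]  2  'aa'
   4  s[15:],s[1:]  1  'a'
   5  s[1:],s[5:]  2  'ab'
   6  s[5:],s[11:]  3  'abc'
   7  s[11:],s[16:]  1  'a'
   8  s[16:],s[8:]  2  'ac'
   9  s[8:],s[3:]  0  ''
  10  s[3:],s[10:]  2  'ba'
  11  s[10:],s[2:]  1  'b'
  12  s[2:],s[6:]  1  'b'
  13  s[6:],s[12:]  2  'bc'
  14  s[12:],s[17:]  0  ''
  15  s[17:],s[14:]  2  'ca'
  16  s[14:],s[7:]  2  'ca'
  17  s[7:],s[9:]  1  'c'
  18  s[9:],s[13:]  1  'c'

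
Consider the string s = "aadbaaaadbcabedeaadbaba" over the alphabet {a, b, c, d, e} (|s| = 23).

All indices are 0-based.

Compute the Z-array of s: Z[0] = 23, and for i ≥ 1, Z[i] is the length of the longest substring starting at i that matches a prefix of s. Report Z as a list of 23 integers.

[23, 1, 0, 0, 2, 2, 4, 1, 0, 0, 0, 1, 0, 0, 0, 0, 5, 1, 0, 0, 1, 0, 1]

Z[0]=23
i=1: i≥r, start 0; Z[1]=1 grow→box=[1,2)
i=2: i≥r, start 0; Z[2]=0
i=3: i≥r, start 0; Z[3]=0
i=4: i≥r, start 0; Z[4]=2 grow→box=[4,6)
i=5: min(r-i=1, Z[1]=1)=1; Z[5]=2 grow→box=[5,7)
i=6: min(r-i=1, Z[1]=1)=1; Z[6]=4 grow→box=[6,10)
i=7: min(r-i=3, Z[1]=1)=1; Z[7]=1
i=8: min(r-i=2, Z[2]=0)=0; Z[8]=0
i=9: min(r-i=1, Z[3]=0)=0; Z[9]=0
i=10: i≥r, start 0; Z[10]=0
i=11: i≥r, start 0; Z[11]=1 grow→box=[11,12)
i=12: i≥r, start 0; Z[12]=0
i=13: i≥r, start 0; Z[13]=0
i=14: i≥r, start 0; Z[14]=0
i=15: i≥r, start 0; Z[15]=0
i=16: i≥r, start 0; Z[16]=5 grow→box=[16,21)
i=17: min(r-i=4, Z[1]=1)=1; Z[17]=1
i=18: min(r-i=3, Z[2]=0)=0; Z[18]=0
i=19: min(r-i=2, Z[3]=0)=0; Z[19]=0
i=20: min(r-i=1, Z[4]=2)=1; Z[20]=1
i=21: i≥r, start 0; Z[21]=0
i=22: i≥r, start 0; Z[22]=1 grow→box=[22,23)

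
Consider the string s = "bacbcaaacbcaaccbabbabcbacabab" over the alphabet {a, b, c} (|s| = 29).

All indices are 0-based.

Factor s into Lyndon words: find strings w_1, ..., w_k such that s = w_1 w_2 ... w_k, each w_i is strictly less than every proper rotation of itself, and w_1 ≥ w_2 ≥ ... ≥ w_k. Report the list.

emit factor 1: 'b' (i=0, period=1)
emit factor 2: 'acbc' (i=1, period=4)
emit factor 3: 'aaacbcaaccbabbabcbacabab' (i=5, period=24)

["b", "acbc", "aaacbcaaccbabbabcbacabab"]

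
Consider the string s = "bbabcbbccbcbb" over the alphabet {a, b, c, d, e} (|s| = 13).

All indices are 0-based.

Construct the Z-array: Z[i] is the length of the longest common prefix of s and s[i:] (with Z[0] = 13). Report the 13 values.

Z[0]=13
i=1: i≥r, start 0; Z[1]=1 scan→box=[1,2)
i=2: i≥r, start 0; Z[2]=0
i=3: i≥r, start 0; Z[3]=1 scan→box=[3,4)
i=4: i≥r, start 0; Z[4]=0
i=5: i≥r, start 0; Z[5]=2 scan→box=[5,7)
i=6: min(r-i=1, Z[1]=1)=1; Z[6]=1
i=7: i≥r, start 0; Z[7]=0
i=8: i≥r, start 0; Z[8]=0
i=9: i≥r, start 0; Z[9]=1 scan→box=[9,10)
i=10: i≥r, start 0; Z[10]=0
i=11: i≥r, start 0; Z[11]=2 scan→box=[11,13)
i=12: min(r-i=1, Z[1]=1)=1; Z[12]=1

[13, 1, 0, 1, 0, 2, 1, 0, 0, 1, 0, 2, 1]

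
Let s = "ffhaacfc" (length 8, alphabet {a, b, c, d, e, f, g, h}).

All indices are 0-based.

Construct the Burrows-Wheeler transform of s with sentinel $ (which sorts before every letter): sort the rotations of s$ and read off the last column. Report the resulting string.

chafac$ff

rank  rotation   last
    0  $ffhaacfc  c
    1  aacfc$ffh  h
    2  acfc$ffha  a
    3  c$ffhaacf  f
    4  cfc$ffhaa  a
    5  fc$ffhaac  c
    6  ffhaacfc$  $
    7  fhaacfc$f  f
    8  haacfc$ff  f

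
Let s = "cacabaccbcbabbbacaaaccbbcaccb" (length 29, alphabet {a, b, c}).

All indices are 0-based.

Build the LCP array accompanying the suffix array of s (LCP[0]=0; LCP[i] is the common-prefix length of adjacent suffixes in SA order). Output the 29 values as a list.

sorted suffixes:
  #0 SA[0]=17  'aaaccbbcaccb'
  #1 SA[1]=18  'aaccbbcaccb'
  #2 SA[2]=3  'abaccbcbabbbacaaaccbbcaccb'
  #3 SA[3]=11  'abbbacaaaccbbcaccb'
  #4 SA[4]=15  'acaaaccbbcaccb'
  #5 SA[5]=1  'acabaccbcbabbbacaaaccbbcaccb'
  #6 SA[6]=25  'accb'
  #7 SA[7]=19  'accbbcaccb'
  #8 SA[8]=5  'accbcbabbbacaaaccbbcaccb'
  #9 SA[9]=28  'b'
  #10 SA[10]=10  'babbbacaaaccbbcaccb'
  #11 SA[11]=14  'bacaaaccbbcaccb'
  #12 SA[12]=4  'baccbcbabbbacaaaccbbcaccb'
  #13 SA[13]=13  'bbacaaaccbbcaccb'
  #14 SA[14]=12  'bbbacaaaccbbcaccb'
  #15 SA[15]=22  'bbcaccb'
  #16 SA[16]=23  'bcaccb'
  #17 SA[17]=8  'bcbabbbacaaaccbbcaccb'
  #18 SA[18]=16  'caaaccbbcaccb'
  #19 SA[19]=2  'cabaccbcbabbbacaaaccbbcaccb'
  #20 SA[20]=0  'cacabaccbcbabbbacaaaccbbcaccb'
  #21 SA[21]=24  'caccb'
  #22 SA[22]=27  'cb'
  #23 SA[23]=9  'cbabbbacaaaccbbcaccb'
  #24 SA[24]=21  'cbbcaccb'
  #25 SA[25]=7  'cbcbabbbacaaaccbbcaccb'
  #26 SA[26]=26  'ccb'
  #27 SA[27]=20  'ccbbcaccb'
  #28 SA[28]=6  'ccbcbabbbacaaaccbbcaccb'

SA = [17, 18, 3, 11, 15, 1, 25, 19, 5, 28, 10, 14, 4, 13, 12, 22, 23, 8, 16, 2, 0, 24, 27, 9, 21, 7, 26, 20, 6]
rank  pair      lcp
   1  s[17:],s[18:]  2  'aa'
   2  s[18:],s[3:]  1  'a'
   3  s[3:],s[11:]  2  'ab'
   4  s[11:],s[15:]  1  'a'
   5  s[15:],s[1:]  3  'aca'
   6  s[1:],s[25:]  2  'ac'
   7  s[25:],s[19:]  4  'accb'
   8  s[19:],s[5:]  4  'accb'
   9  s[5:],s[28:]  0  ''
  10  s[28:],s[10:]  1  'b'
  11  s[10:],s[14:]  2  'ba'
  12  s[14:],s[4:]  3  'bac'
  13  s[4:],s[13:]  1  'b'
  14  s[13:],s[12:]  2  'bb'
  15  s[12:],s[22:]  2  'bb'
  16  s[22:],s[23:]  1  'b'
  17  s[23:],s[8:]  2  'bc'
  18  s[8:],s[16:]  0  ''
  19  s[16:],s[2:]  2  'ca'
  20  s[2:],s[0:]  2  'ca'
  21  s[0:],s[24:]  3  'cac'
  22  s[24:],s[27:]  1  'c'
  23  s[27:],s[9:]  2  'cb'
  24  s[9:],s[21:]  2  'cb'
  25  s[21:],s[7:]  2  'cb'
  26  s[7:],s[26:]  1  'c'
  27  s[26:],s[20:]  3  'ccb'
  28  s[20:],s[6:]  3  'ccb'

[0, 2, 1, 2, 1, 3, 2, 4, 4, 0, 1, 2, 3, 1, 2, 2, 1, 2, 0, 2, 2, 3, 1, 2, 2, 2, 1, 3, 3]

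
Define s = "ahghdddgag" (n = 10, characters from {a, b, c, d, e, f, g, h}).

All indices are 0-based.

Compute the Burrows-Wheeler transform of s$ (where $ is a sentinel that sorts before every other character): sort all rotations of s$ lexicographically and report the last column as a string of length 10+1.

rank  rotation     last
    0  $ahghdddgag  g
    1  ag$ahghdddg  g
    2  ahghdddgag$  $
    3  dddgag$ahgh  h
    4  ddgag$ahghd  d
    5  dgag$ahghdd  d
    6  g$ahghdddga  a
    7  gag$ahghddd  d
    8  ghdddgag$ah  h
    9  hdddgag$ahg  g
   10  hghdddgag$a  a

gg$hddadhga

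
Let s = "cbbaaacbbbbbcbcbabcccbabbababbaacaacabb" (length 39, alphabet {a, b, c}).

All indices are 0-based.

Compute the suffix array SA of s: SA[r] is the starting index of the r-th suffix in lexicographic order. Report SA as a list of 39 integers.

[3, 30, 33, 4, 25, 36, 27, 22, 16, 31, 34, 5, 38, 2, 29, 24, 26, 21, 15, 37, 1, 28, 23, 7, 8, 9, 10, 13, 11, 17, 32, 35, 20, 14, 0, 6, 12, 19, 18]

sorted suffixes:
  #0 SA[0]=3  'aaacbbbbbcbcbabcccbabbababbaacaacabb'
  #1 SA[1]=30  'aacaacabb'
  #2 SA[2]=33  'aacabb'
  #3 SA[3]=4  'aacbbbbbcbcbabcccbabbababbaacaacabb'
  #4 SA[4]=25  'ababbaacaacabb'
  #5 SA[5]=36  'abb'
  #6 SA[6]=27  'abbaacaacabb'
  #7 SA[7]=22  'abbababbaacaacabb'
  #8 SA[8]=16  'abcccbabbababbaacaacabb'
  #9 SA[9]=31  'acaacabb'
  #10 SA[10]=34  'acabb'
  #11 SA[11]=5  'acbbbbbcbcbabcccbabbababbaacaacabb'
  #12 SA[12]=38  'b'
  #13 SA[13]=2  'baaacbbbbbcbcbabcccbabbababbaacaacabb'
  #14 SA[14]=29  'baacaacabb'
  #15 SA[15]=24  'bababbaacaacabb'
  #16 SA[16]=26  'babbaacaacabb'
  #17 SA[17]=21  'babbababbaacaacabb'
  #18 SA[18]=15  'babcccbabbababbaacaacabb'
  #19 SA[19]=37  'bb'
  #20 SA[20]=1  'bbaaacbbbbbcbcbabcccbabbababbaacaacabb'
  #21 SA[21]=28  'bbaacaacabb'
  #22 SA[22]=23  'bbababbaacaacabb'
  #23 SA[23]=7  'bbbbbcbcbabcccbabbababbaacaacabb'
  #24 SA[24]=8  'bbbbcbcbabcccbabbababbaacaacabb'
  #25 SA[25]=9  'bbbcbcbabcccbabbababbaacaacabb'
  #26 SA[26]=10  'bbcbcbabcccbabbababbaacaacabb'
  #27 SA[27]=13  'bcbabcccbabbababbaacaacabb'
  #28 SA[28]=11  'bcbcbabcccbabbababbaacaacabb'
  #29 SA[29]=17  'bcccbabbababbaacaacabb'
  #30 SA[30]=32  'caacabb'
  #31 SA[31]=35  'cabb'
  #32 SA[32]=20  'cbabbababbaacaacabb'
  #33 SA[33]=14  'cbabcccbabbababbaacaacabb'
  #34 SA[34]=0  'cbbaaacbbbbbcbcbabcccbabbababbaacaacabb'
  #35 SA[35]=6  'cbbbbbcbcbabcccbabbababbaacaacabb'
  #36 SA[36]=12  'cbcbabcccbabbababbaacaacabb'
  #37 SA[37]=19  'ccbabbababbaacaacabb'
  #38 SA[38]=18  'cccbabbababbaacaacabb'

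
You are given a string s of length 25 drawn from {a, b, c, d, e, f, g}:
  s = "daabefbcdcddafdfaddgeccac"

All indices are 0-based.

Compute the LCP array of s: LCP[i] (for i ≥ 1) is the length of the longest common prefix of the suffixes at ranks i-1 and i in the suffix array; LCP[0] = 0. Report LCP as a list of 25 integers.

[0, 1, 1, 1, 1, 0, 1, 0, 1, 1, 1, 2, 0, 2, 1, 1, 2, 1, 1, 0, 1, 0, 1, 1, 0]

rank→(start, suffix):
  0 → (1, 'aabefbcdcddafdfaddgeccac')
  1 → (2, 'abefbcdcddafdfaddgeccac')
  2 → (23, 'ac')
  3 → (16, 'addgeccac')
  4 → (12, 'afdfaddgeccac')
  5 → (6, 'bcdcddafdfaddgeccac')
  6 → (3, 'befbcdcddafdfaddgeccac')
  7 → (24, 'c')
  8 → (22, 'cac')
  9 → (21, 'ccac')
  10 → (7, 'cdcddafdfaddgeccac')
  11 → (9, 'cddafdfaddgeccac')
  12 → (0, 'daabefbcdcddafdfaddgeccac')
  13 → (11, 'dafdfaddgeccac')
  14 → (8, 'dcddafdfaddgeccac')
  15 → (10, 'ddafdfaddgeccac')
  16 → (17, 'ddgeccac')
  17 → (14, 'dfaddgeccac')
  18 → (18, 'dgeccac')
  19 → (20, 'eccac')
  20 → (4, 'efbcdcddafdfaddgeccac')
  21 → (15, 'faddgeccac')
  22 → (5, 'fbcdcddafdfaddgeccac')
  23 → (13, 'fdfaddgeccac')
  24 → (19, 'geccac')

SA = [1, 2, 23, 16, 12, 6, 3, 24, 22, 21, 7, 9, 0, 11, 8, 10, 17, 14, 18, 20, 4, 15, 5, 13, 19]
rank  pair      lcp
   1  s[1:],s[2:]  1  'a'
   2  s[2:],s[23:]  1  'a'
   3  s[23:],s[16:]  1  'a'
   4  s[16:],s[12:]  1  'a'
   5  s[12:],s[6:]  0  ''
   6  s[6:],s[3:]  1  'b'
   7  s[3:],s[24:]  0  ''
   8  s[24:],s[22:]  1  'c'
   9  s[22:],s[21:]  1  'c'
  10  s[21:],s[7:]  1  'c'
  11  s[7:],s[9:]  2  'cd'
  12  s[9:],s[0:]  0  ''
  13  s[0:],s[11:]  2  'da'
  14  s[11:],s[8:]  1  'd'
  15  s[8:],s[10:]  1  'd'
  16  s[10:],s[17:]  2  'dd'
  17  s[17:],s[14:]  1  'd'
  18  s[14:],s[18:]  1  'd'
  19  s[18:],s[20:]  0  ''
  20  s[20:],s[4:]  1  'e'
  21  s[4:],s[15:]  0  ''
  22  s[15:],s[5:]  1  'f'
  23  s[5:],s[13:]  1  'f'
  24  s[13:],s[19:]  0  ''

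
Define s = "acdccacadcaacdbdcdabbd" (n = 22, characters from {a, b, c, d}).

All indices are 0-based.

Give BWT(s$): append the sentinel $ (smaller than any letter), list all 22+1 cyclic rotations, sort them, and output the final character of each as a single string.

dcdca$cabddcaddaabccacb

rank  rotation                 last
    0  $acdccacadcaacdbdcdabbd  d
    1  aacdbdcdabbd$acdccacadc  c
    2  abbd$acdccacadcaacdbdcd  d
    3  acadcaacdbdcdabbd$acdcc  c
    4  acdbdcdabbd$acdccacadca  a
    5  acdccacadcaacdbdcdabbd$  $
    6  adcaacdbdcdabbd$acdccac  c
    7  bbd$acdccacadcaacdbdcda  a
    8  bd$acdccacadcaacdbdcdab  b
    9  bdcdabbd$acdccacadcaacd  d
   10  caacdbdcdabbd$acdccacad  d
   11  cacadcaacdbdcdabbd$acdc  c
   12  cadcaacdbdcdabbd$acdcca  a
   13  ccacadcaacdbdcdabbd$acd  d
   14  cdabbd$acdccacadcaacdbd  d
   15  cdbdcdabbd$acdccacadcaa  a
   16  cdccacadcaacdbdcdabbd$a  a
   17  d$acdccacadcaacdbdcdabb  b
   18  dabbd$acdccacadcaacdbdc  c
   19  dbdcdabbd$acdccacadcaac  c
   20  dcaacdbdcdabbd$acdccaca  a
   21  dccacadcaacdbdcdabbd$ac  c
   22  dcdabbd$acdccacadcaacdb  b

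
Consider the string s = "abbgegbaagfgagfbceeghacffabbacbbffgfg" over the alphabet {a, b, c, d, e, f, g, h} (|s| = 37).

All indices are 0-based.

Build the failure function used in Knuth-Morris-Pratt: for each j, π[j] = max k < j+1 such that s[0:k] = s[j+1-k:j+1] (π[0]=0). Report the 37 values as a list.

[0, 0, 0, 0, 0, 0, 0, 1, 1, 0, 0, 0, 1, 0, 0, 0, 0, 0, 0, 0, 0, 1, 0, 0, 0, 1, 2, 3, 1, 0, 0, 0, 0, 0, 0, 0, 0]

π[0] = 0
j=1 s[j]='b': π[1]=0 (border '')
j=2 s[j]='b': π[2]=0 (border '')
j=3 s[j]='g': π[3]=0 (border '')
j=4 s[j]='e': π[4]=0 (border '')
j=5 s[j]='g': π[5]=0 (border '')
j=6 s[j]='b': π[6]=0 (border '')
j=7 s[j]='a': π[7]=1 (border 'a')
j=8 s[j]='a': k: 1→0; π[8]=1 (border 'a')
j=9 s[j]='g': k: 1→0; π[9]=0 (border '')
j=10 s[j]='f': π[10]=0 (border '')
j=11 s[j]='g': π[11]=0 (border '')
j=12 s[j]='a': π[12]=1 (border 'a')
j=13 s[j]='g': k: 1→0; π[13]=0 (border '')
j=14 s[j]='f': π[14]=0 (border '')
j=15 s[j]='b': π[15]=0 (border '')
j=16 s[j]='c': π[16]=0 (border '')
j=17 s[j]='e': π[17]=0 (border '')
j=18 s[j]='e': π[18]=0 (border '')
j=19 s[j]='g': π[19]=0 (border '')
j=20 s[j]='h': π[20]=0 (border '')
j=21 s[j]='a': π[21]=1 (border 'a')
j=22 s[j]='c': k: 1→0; π[22]=0 (border '')
j=23 s[j]='f': π[23]=0 (border '')
j=24 s[j]='f': π[24]=0 (border '')
j=25 s[j]='a': π[25]=1 (border 'a')
j=26 s[j]='b': π[26]=2 (border 'ab')
j=27 s[j]='b': π[27]=3 (border 'abb')
j=28 s[j]='a': k: 3→0; π[28]=1 (border 'a')
j=29 s[j]='c': k: 1→0; π[29]=0 (border '')
j=30 s[j]='b': π[30]=0 (border '')
j=31 s[j]='b': π[31]=0 (border '')
j=32 s[j]='f': π[32]=0 (border '')
j=33 s[j]='f': π[33]=0 (border '')
j=34 s[j]='g': π[34]=0 (border '')
j=35 s[j]='f': π[35]=0 (border '')
j=36 s[j]='g': π[36]=0 (border '')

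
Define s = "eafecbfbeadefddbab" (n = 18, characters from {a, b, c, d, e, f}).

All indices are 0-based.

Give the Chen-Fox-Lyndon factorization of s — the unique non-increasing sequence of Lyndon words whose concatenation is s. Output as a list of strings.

emit factor 1: 'e' (i=0, period=1)
emit factor 2: 'afecbfbe' (i=1, period=8)
emit factor 3: 'adefddb' (i=9, period=7)
emit factor 4: 'ab' (i=16, period=2)

["e", "afecbfbe", "adefddb", "ab"]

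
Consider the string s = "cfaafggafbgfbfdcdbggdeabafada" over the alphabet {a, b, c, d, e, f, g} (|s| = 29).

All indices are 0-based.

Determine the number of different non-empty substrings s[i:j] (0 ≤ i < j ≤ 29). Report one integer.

407

rank | idx | suffix
   0 |  28 | a
   1 |   2 | aafggafbgfbfdcdbggdeabafada
   2 |  22 | abafada
   3 |  26 | ada
   4 |  24 | afada
   5 |   7 | afbgfbfdcdbggdeabafada
   6 |   3 | afggafbgfbfdcdbggdeabafada
   7 |  23 | bafada
   8 |  12 | bfdcdbggdeabafada
   9 |   9 | bgfbfdcdbggdeabafada
  10 |  17 | bggdeabafada
  11 |  15 | cdbggdeabafada
  12 |   0 | cfaafggafbgfbfdcdbggdeabafada
  13 |  27 | da
  14 |  16 | dbggdeabafada
  15 |  14 | dcdbggdeabafada
  16 |  20 | deabafada
  17 |  21 | eabafada
  18 |   1 | faafggafbgfbfdcdbggdeabafada
  19 |  25 | fada
  20 |  11 | fbfdcdbggdeabafada
  21 |   8 | fbgfbfdcdbggdeabafada
  22 |  13 | fdcdbggdeabafada
  23 |   4 | fggafbgfbfdcdbggdeabafada
  24 |   6 | gafbgfbfdcdbggdeabafada
  25 |  19 | gdeabafada
  26 |  10 | gfbfdcdbggdeabafada
  27 |   5 | ggafbgfbfdcdbggdeabafada
  28 |  18 | ggdeabafada

SA = [28, 2, 22, 26, 24, 7, 3, 23, 12, 9, 17, 15, 0, 27, 16, 14, 20, 21, 1, 25, 11, 8, 13, 4, 6, 19, 10, 5, 18]
[i] adj suffixes → lcp
  [1] 28/2 → 1 ('a')
  [2] 2/22 → 1 ('a')
  [3] 22/26 → 1 ('a')
  [4] 26/24 → 1 ('a')
  [5] 24/7 → 2 ('af')
  [6] 7/3 → 2 ('af')
  [7] 3/23 → 0 ('')
  [8] 23/12 → 1 ('b')
  [9] 12/9 → 1 ('b')
  [10] 9/17 → 2 ('bg')
  [11] 17/15 → 0 ('')
  [12] 15/0 → 1 ('c')
  [13] 0/27 → 0 ('')
  [14] 27/16 → 1 ('d')
  [15] 16/14 → 1 ('d')
  [16] 14/20 → 1 ('d')
  [17] 20/21 → 0 ('')
  [18] 21/1 → 0 ('')
  [19] 1/25 → 2 ('fa')
  [20] 25/11 → 1 ('f')
  [21] 11/8 → 2 ('fb')
  [22] 8/13 → 1 ('f')
  [23] 13/4 → 1 ('f')
  [24] 4/6 → 0 ('')
  [25] 6/19 → 1 ('g')
  [26] 19/10 → 1 ('g')
  [27] 10/5 → 1 ('g')
  [28] 5/18 → 2 ('gg')

n(n+1)/2 = 29·30/2 = 435
Σ LCP = 0 + 1 + 1 + 1 + 1 + 2 + 2 + 0 + 1 + 1 + 2 + 0 + 1 + 0 + 1 + 1 + 1 + 0 + 0 + 2 + 1 + 2 + 1 + 1 + 0 + 1 + 1 + 1 + 2 = 28
distinct = 435 − 28 = 407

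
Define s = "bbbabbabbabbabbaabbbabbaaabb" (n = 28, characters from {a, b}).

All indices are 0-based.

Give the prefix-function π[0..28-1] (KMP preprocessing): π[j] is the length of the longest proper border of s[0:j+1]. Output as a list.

[0, 1, 2, 0, 1, 2, 0, 1, 2, 0, 1, 2, 0, 1, 2, 0, 0, 1, 2, 3, 4, 5, 6, 7, 0, 0, 1, 2]

π[0] = 0
j=1 s[j]='b': π[1]=1 (border 'b')
j=2 s[j]='b': π[2]=2 (border 'bb')
j=3 s[j]='a': k: 2→1→0; π[3]=0 (border '')
j=4 s[j]='b': π[4]=1 (border 'b')
j=5 s[j]='b': π[5]=2 (border 'bb')
j=6 s[j]='a': k: 2→1→0; π[6]=0 (border '')
j=7 s[j]='b': π[7]=1 (border 'b')
j=8 s[j]='b': π[8]=2 (border 'bb')
j=9 s[j]='a': k: 2→1→0; π[9]=0 (border '')
j=10 s[j]='b': π[10]=1 (border 'b')
j=11 s[j]='b': π[11]=2 (border 'bb')
j=12 s[j]='a': k: 2→1→0; π[12]=0 (border '')
j=13 s[j]='b': π[13]=1 (border 'b')
j=14 s[j]='b': π[14]=2 (border 'bb')
j=15 s[j]='a': k: 2→1→0; π[15]=0 (border '')
j=16 s[j]='a': π[16]=0 (border '')
j=17 s[j]='b': π[17]=1 (border 'b')
j=18 s[j]='b': π[18]=2 (border 'bb')
j=19 s[j]='b': π[19]=3 (border 'bbb')
j=20 s[j]='a': π[20]=4 (border 'bbba')
j=21 s[j]='b': π[21]=5 (border 'bbbab')
j=22 s[j]='b': π[22]=6 (border 'bbbabb')
j=23 s[j]='a': π[23]=7 (border 'bbbabba')
j=24 s[j]='a': k: 7→0; π[24]=0 (border '')
j=25 s[j]='a': π[25]=0 (border '')
j=26 s[j]='b': π[26]=1 (border 'b')
j=27 s[j]='b': π[27]=2 (border 'bb')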